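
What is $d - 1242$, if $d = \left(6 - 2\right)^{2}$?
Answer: $-1226$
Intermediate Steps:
$d = 16$ ($d = 4^{2} = 16$)
$d - 1242 = 16 - 1242 = -1226$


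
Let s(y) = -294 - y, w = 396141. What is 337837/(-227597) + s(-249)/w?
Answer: -44613776294/30053501059 ≈ -1.4845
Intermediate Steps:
337837/(-227597) + s(-249)/w = 337837/(-227597) + (-294 - 1*(-249))/396141 = 337837*(-1/227597) + (-294 + 249)*(1/396141) = -337837/227597 - 45*1/396141 = -337837/227597 - 15/132047 = -44613776294/30053501059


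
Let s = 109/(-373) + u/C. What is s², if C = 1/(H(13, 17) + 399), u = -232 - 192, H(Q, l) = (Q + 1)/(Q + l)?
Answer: 898037526033199561/31304025 ≈ 2.8688e+10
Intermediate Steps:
H(Q, l) = (1 + Q)/(Q + l)
u = -424
C = 15/5992 (C = 1/((1 + 13)/(13 + 17) + 399) = 1/(14/30 + 399) = 1/((1/30)*14 + 399) = 1/(7/15 + 399) = 1/(5992/15) = 15/5992 ≈ 0.0025033)
s = -947648419/5595 (s = 109/(-373) - 424/15/5992 = 109*(-1/373) - 424*5992/15 = -109/373 - 2540608/15 = -947648419/5595 ≈ -1.6937e+5)
s² = (-947648419/5595)² = 898037526033199561/31304025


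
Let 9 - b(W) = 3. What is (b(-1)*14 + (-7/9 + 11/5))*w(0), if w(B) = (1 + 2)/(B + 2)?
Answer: 1922/15 ≈ 128.13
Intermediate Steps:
w(B) = 3/(2 + B)
b(W) = 6 (b(W) = 9 - 1*3 = 9 - 3 = 6)
(b(-1)*14 + (-7/9 + 11/5))*w(0) = (6*14 + (-7/9 + 11/5))*(3/(2 + 0)) = (84 + (-7*⅑ + 11*(⅕)))*(3/2) = (84 + (-7/9 + 11/5))*(3*(½)) = (84 + 64/45)*(3/2) = (3844/45)*(3/2) = 1922/15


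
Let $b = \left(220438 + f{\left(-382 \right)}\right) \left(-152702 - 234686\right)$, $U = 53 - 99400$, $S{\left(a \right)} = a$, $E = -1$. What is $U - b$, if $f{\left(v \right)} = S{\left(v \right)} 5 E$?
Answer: $86134847677$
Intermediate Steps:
$U = -99347$ ($U = 53 - 99400 = -99347$)
$f{\left(v \right)} = - 5 v$ ($f{\left(v \right)} = v 5 \left(-1\right) = 5 v \left(-1\right) = - 5 v$)
$b = -86134947024$ ($b = \left(220438 - -1910\right) \left(-152702 - 234686\right) = \left(220438 + 1910\right) \left(-387388\right) = 222348 \left(-387388\right) = -86134947024$)
$U - b = -99347 - -86134947024 = -99347 + 86134947024 = 86134847677$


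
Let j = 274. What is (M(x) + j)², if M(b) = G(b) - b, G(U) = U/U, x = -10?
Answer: 81225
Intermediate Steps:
G(U) = 1
M(b) = 1 - b
(M(x) + j)² = ((1 - 1*(-10)) + 274)² = ((1 + 10) + 274)² = (11 + 274)² = 285² = 81225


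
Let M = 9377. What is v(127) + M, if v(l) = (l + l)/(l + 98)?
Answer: 2110079/225 ≈ 9378.1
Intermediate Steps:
v(l) = 2*l/(98 + l) (v(l) = (2*l)/(98 + l) = 2*l/(98 + l))
v(127) + M = 2*127/(98 + 127) + 9377 = 2*127/225 + 9377 = 2*127*(1/225) + 9377 = 254/225 + 9377 = 2110079/225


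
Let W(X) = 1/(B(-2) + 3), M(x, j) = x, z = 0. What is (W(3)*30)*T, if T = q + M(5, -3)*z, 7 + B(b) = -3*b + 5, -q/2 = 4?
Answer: -240/7 ≈ -34.286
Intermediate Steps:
q = -8 (q = -2*4 = -8)
B(b) = -2 - 3*b (B(b) = -7 + (-3*b + 5) = -7 + (5 - 3*b) = -2 - 3*b)
W(X) = ⅐ (W(X) = 1/((-2 - 3*(-2)) + 3) = 1/((-2 + 6) + 3) = 1/(4 + 3) = 1/7 = ⅐)
T = -8 (T = -8 + 5*0 = -8 + 0 = -8)
(W(3)*30)*T = ((⅐)*30)*(-8) = (30/7)*(-8) = -240/7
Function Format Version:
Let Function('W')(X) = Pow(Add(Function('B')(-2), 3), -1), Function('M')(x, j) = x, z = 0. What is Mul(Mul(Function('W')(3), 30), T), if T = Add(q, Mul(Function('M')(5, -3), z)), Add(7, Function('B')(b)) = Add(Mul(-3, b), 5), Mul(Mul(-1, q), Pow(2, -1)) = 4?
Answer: Rational(-240, 7) ≈ -34.286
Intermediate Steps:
q = -8 (q = Mul(-2, 4) = -8)
Function('B')(b) = Add(-2, Mul(-3, b)) (Function('B')(b) = Add(-7, Add(Mul(-3, b), 5)) = Add(-7, Add(5, Mul(-3, b))) = Add(-2, Mul(-3, b)))
Function('W')(X) = Rational(1, 7) (Function('W')(X) = Pow(Add(Add(-2, Mul(-3, -2)), 3), -1) = Pow(Add(Add(-2, 6), 3), -1) = Pow(Add(4, 3), -1) = Pow(7, -1) = Rational(1, 7))
T = -8 (T = Add(-8, Mul(5, 0)) = Add(-8, 0) = -8)
Mul(Mul(Function('W')(3), 30), T) = Mul(Mul(Rational(1, 7), 30), -8) = Mul(Rational(30, 7), -8) = Rational(-240, 7)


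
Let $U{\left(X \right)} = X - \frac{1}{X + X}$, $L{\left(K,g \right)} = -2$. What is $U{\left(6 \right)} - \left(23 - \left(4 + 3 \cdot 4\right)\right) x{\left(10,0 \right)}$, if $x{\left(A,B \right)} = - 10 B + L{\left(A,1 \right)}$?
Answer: $\frac{239}{12} \approx 19.917$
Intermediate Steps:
$x{\left(A,B \right)} = -2 - 10 B$ ($x{\left(A,B \right)} = - 10 B - 2 = -2 - 10 B$)
$U{\left(X \right)} = X - \frac{1}{2 X}$
$U{\left(6 \right)} - \left(23 - \left(4 + 3 \cdot 4\right)\right) x{\left(10,0 \right)} = \left(6 - \frac{1}{2 \cdot 6}\right) - \left(23 - \left(4 + 3 \cdot 4\right)\right) \left(-2 - 0\right) = \left(6 - \frac{1}{12}\right) - \left(23 - \left(4 + 12\right)\right) \left(-2 + 0\right) = \left(6 - \frac{1}{12}\right) - \left(23 - 16\right) \left(-2\right) = \frac{71}{12} - \left(23 - 16\right) \left(-2\right) = \frac{71}{12} - 7 \left(-2\right) = \frac{71}{12} - -14 = \frac{71}{12} + 14 = \frac{239}{12}$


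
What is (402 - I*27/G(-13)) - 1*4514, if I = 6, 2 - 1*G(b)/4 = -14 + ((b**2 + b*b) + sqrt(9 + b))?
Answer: -426352015/103688 - 81*I/103688 ≈ -4111.9 - 0.00078119*I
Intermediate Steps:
G(b) = 64 - 8*b**2 - 4*sqrt(9 + b) (G(b) = 8 - 4*(-14 + ((b**2 + b*b) + sqrt(9 + b))) = 8 - 4*(-14 + ((b**2 + b**2) + sqrt(9 + b))) = 8 - 4*(-14 + (2*b**2 + sqrt(9 + b))) = 8 - 4*(-14 + (sqrt(9 + b) + 2*b**2)) = 8 - 4*(-14 + sqrt(9 + b) + 2*b**2) = 8 + (56 - 8*b**2 - 4*sqrt(9 + b)) = 64 - 8*b**2 - 4*sqrt(9 + b))
(402 - I*27/G(-13)) - 1*4514 = (402 - 6*27/(64 - 8*(-13)**2 - 4*sqrt(9 - 13))) - 1*4514 = (402 - 162/(64 - 8*169 - 8*I)) - 4514 = (402 - 162/(64 - 1352 - 8*I)) - 4514 = (402 - 162/(-1288 - 8*I)) - 4514 = (402 - 162*(-1288 + 8*I)/1659008) - 4514 = (402 - 81*(-1288 + 8*I)/829504) - 4514 = -4112 - 81*(-1288 + 8*I)/829504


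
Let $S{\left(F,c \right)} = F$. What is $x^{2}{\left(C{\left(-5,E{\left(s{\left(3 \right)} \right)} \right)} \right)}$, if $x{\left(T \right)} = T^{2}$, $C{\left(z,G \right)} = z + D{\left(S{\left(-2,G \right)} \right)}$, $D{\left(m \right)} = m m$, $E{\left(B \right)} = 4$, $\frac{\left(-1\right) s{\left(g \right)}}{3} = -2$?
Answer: $1$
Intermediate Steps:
$s{\left(g \right)} = 6$ ($s{\left(g \right)} = \left(-3\right) \left(-2\right) = 6$)
$D{\left(m \right)} = m^{2}$
$C{\left(z,G \right)} = 4 + z$ ($C{\left(z,G \right)} = z + \left(-2\right)^{2} = z + 4 = 4 + z$)
$x^{2}{\left(C{\left(-5,E{\left(s{\left(3 \right)} \right)} \right)} \right)} = \left(\left(4 - 5\right)^{2}\right)^{2} = \left(\left(-1\right)^{2}\right)^{2} = 1^{2} = 1$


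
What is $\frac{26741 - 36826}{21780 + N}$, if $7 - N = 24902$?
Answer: $\frac{2017}{623} \approx 3.2376$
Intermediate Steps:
$N = -24895$ ($N = 7 - 24902 = -24895$)
$\frac{26741 - 36826}{21780 + N} = \frac{26741 - 36826}{21780 - 24895} = - \frac{10085}{-3115} = \left(-10085\right) \left(- \frac{1}{3115}\right) = \frac{2017}{623}$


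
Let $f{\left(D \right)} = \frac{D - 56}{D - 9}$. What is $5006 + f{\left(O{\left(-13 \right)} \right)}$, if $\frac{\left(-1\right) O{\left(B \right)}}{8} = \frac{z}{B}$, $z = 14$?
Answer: $\frac{25646}{5} \approx 5129.2$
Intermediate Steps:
$O{\left(B \right)} = - \frac{112}{B}$ ($O{\left(B \right)} = - 8 \frac{14}{B} = - \frac{112}{B}$)
$f{\left(D \right)} = \frac{-56 + D}{-9 + D}$
$5006 + f{\left(O{\left(-13 \right)} \right)} = 5006 + \frac{-56 - \frac{112}{-13}}{-9 - \frac{112}{-13}} = 5006 + \frac{-56 - - \frac{112}{13}}{-9 - - \frac{112}{13}} = 5006 + \frac{-56 + \frac{112}{13}}{-9 + \frac{112}{13}} = 5006 + \frac{1}{- \frac{5}{13}} \left(- \frac{616}{13}\right) = 5006 - - \frac{616}{5} = 5006 + \frac{616}{5} = \frac{25646}{5}$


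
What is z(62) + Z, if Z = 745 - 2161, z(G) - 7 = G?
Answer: -1347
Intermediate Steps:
z(G) = 7 + G
Z = -1416
z(62) + Z = (7 + 62) - 1416 = 69 - 1416 = -1347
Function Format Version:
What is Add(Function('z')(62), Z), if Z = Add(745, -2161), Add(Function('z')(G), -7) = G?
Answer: -1347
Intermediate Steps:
Function('z')(G) = Add(7, G)
Z = -1416
Add(Function('z')(62), Z) = Add(Add(7, 62), -1416) = Add(69, -1416) = -1347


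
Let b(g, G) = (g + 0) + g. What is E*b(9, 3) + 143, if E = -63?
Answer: -991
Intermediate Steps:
b(g, G) = 2*g (b(g, G) = g + g = 2*g)
E*b(9, 3) + 143 = -126*9 + 143 = -63*18 + 143 = -1134 + 143 = -991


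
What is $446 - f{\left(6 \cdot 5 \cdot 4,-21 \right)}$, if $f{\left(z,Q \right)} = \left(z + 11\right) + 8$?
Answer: $307$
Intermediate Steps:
$f{\left(z,Q \right)} = 19 + z$ ($f{\left(z,Q \right)} = \left(11 + z\right) + 8 = 19 + z$)
$446 - f{\left(6 \cdot 5 \cdot 4,-21 \right)} = 446 - \left(19 + 6 \cdot 5 \cdot 4\right) = 446 - \left(19 + 30 \cdot 4\right) = 446 - \left(19 + 120\right) = 446 - 139 = 307$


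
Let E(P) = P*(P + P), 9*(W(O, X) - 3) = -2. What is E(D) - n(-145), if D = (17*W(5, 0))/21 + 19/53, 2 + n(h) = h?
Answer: 16114113395/100340289 ≈ 160.59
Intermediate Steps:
W(O, X) = 25/9 (W(O, X) = 3 + (1/9)*(-2) = 3 - 2/9 = 25/9)
n(h) = -2 + h
D = 26116/10017 (D = (17*(25/9))/21 + 19/53 = (425/9)*(1/21) + 19*(1/53) = 425/189 + 19/53 = 26116/10017 ≈ 2.6072)
E(P) = 2*P**2 (E(P) = P*(2*P) = 2*P**2)
E(D) - n(-145) = 2*(26116/10017)**2 - (-2 - 145) = 2*(682045456/100340289) - 1*(-147) = 1364090912/100340289 + 147 = 16114113395/100340289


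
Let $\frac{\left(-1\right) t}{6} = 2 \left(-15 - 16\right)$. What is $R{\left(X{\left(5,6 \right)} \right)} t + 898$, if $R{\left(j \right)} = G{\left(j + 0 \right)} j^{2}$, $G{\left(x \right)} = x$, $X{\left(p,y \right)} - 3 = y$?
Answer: $272086$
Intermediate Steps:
$t = 372$ ($t = - 6 \cdot 2 \left(-15 - 16\right) = - 6 \cdot 2 \left(-31\right) = \left(-6\right) \left(-62\right) = 372$)
$X{\left(p,y \right)} = 3 + y$
$R{\left(j \right)} = j^{3}$ ($R{\left(j \right)} = \left(j + 0\right) j^{2} = j j^{2} = j^{3}$)
$R{\left(X{\left(5,6 \right)} \right)} t + 898 = \left(3 + 6\right)^{3} \cdot 372 + 898 = 9^{3} \cdot 372 + 898 = 729 \cdot 372 + 898 = 271188 + 898 = 272086$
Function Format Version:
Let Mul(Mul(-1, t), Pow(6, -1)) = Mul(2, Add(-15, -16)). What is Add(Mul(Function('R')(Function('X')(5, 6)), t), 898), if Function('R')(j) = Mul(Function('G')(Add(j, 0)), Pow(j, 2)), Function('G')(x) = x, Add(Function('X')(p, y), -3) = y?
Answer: 272086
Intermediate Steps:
t = 372 (t = Mul(-6, Mul(2, Add(-15, -16))) = Mul(-6, Mul(2, -31)) = Mul(-6, -62) = 372)
Function('X')(p, y) = Add(3, y)
Function('R')(j) = Pow(j, 3) (Function('R')(j) = Mul(Add(j, 0), Pow(j, 2)) = Mul(j, Pow(j, 2)) = Pow(j, 3))
Add(Mul(Function('R')(Function('X')(5, 6)), t), 898) = Add(Mul(Pow(Add(3, 6), 3), 372), 898) = Add(Mul(Pow(9, 3), 372), 898) = Add(Mul(729, 372), 898) = Add(271188, 898) = 272086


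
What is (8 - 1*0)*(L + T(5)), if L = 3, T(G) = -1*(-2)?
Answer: 40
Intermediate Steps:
T(G) = 2
(8 - 1*0)*(L + T(5)) = (8 - 1*0)*(3 + 2) = (8 + 0)*5 = 8*5 = 40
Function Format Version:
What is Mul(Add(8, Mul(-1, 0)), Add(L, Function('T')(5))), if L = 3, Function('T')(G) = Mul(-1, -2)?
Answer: 40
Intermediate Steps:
Function('T')(G) = 2
Mul(Add(8, Mul(-1, 0)), Add(L, Function('T')(5))) = Mul(Add(8, Mul(-1, 0)), Add(3, 2)) = Mul(Add(8, 0), 5) = Mul(8, 5) = 40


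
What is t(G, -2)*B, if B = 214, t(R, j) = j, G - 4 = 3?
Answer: -428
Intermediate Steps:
G = 7 (G = 4 + 3 = 7)
t(G, -2)*B = -2*214 = -428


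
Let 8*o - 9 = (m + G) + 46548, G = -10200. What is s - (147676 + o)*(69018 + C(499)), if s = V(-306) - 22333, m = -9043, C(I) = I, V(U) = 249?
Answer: -42013451973/4 ≈ -1.0503e+10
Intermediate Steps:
o = 13657/4 (o = 9/8 + ((-9043 - 10200) + 46548)/8 = 9/8 + (-19243 + 46548)/8 = 9/8 + (⅛)*27305 = 9/8 + 27305/8 = 13657/4 ≈ 3414.3)
s = -22084 (s = 249 - 22333 = -22084)
s - (147676 + o)*(69018 + C(499)) = -22084 - (147676 + 13657/4)*(69018 + 499) = -22084 - 604361*69517/4 = -22084 - 1*42013363637/4 = -22084 - 42013363637/4 = -42013451973/4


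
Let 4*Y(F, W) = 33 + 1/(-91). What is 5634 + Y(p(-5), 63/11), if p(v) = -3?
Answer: 1026889/182 ≈ 5642.3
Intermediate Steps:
Y(F, W) = 1501/182 (Y(F, W) = (33 + 1/(-91))/4 = (33 - 1/91)/4 = (¼)*(3002/91) = 1501/182)
5634 + Y(p(-5), 63/11) = 5634 + 1501/182 = 1026889/182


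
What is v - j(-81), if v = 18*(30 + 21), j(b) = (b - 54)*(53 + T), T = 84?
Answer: 19413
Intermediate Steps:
j(b) = -7398 + 137*b (j(b) = (b - 54)*(53 + 84) = (-54 + b)*137 = -7398 + 137*b)
v = 918 (v = 18*51 = 918)
v - j(-81) = 918 - (-7398 + 137*(-81)) = 918 - (-7398 - 11097) = 918 - 1*(-18495) = 918 + 18495 = 19413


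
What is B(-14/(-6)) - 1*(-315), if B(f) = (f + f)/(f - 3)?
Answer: 308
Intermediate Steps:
B(f) = 2*f/(-3 + f) (B(f) = (2*f)/(-3 + f) = 2*f/(-3 + f))
B(-14/(-6)) - 1*(-315) = 2*(-14/(-6))/(-3 - 14/(-6)) - 1*(-315) = 2*(-14*(-⅙))/(-3 - 14*(-⅙)) + 315 = 2*(7/3)/(-3 + 7/3) + 315 = 2*(7/3)/(-⅔) + 315 = 2*(7/3)*(-3/2) + 315 = -7 + 315 = 308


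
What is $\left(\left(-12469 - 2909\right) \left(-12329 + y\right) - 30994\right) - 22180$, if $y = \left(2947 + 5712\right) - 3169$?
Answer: $105116968$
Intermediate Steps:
$y = 5490$ ($y = 8659 - 3169 = 5490$)
$\left(\left(-12469 - 2909\right) \left(-12329 + y\right) - 30994\right) - 22180 = \left(\left(-12469 - 2909\right) \left(-12329 + 5490\right) - 30994\right) - 22180 = \left(\left(-15378\right) \left(-6839\right) - 30994\right) - 22180 = \left(105170142 - 30994\right) - 22180 = 105139148 - 22180 = 105116968$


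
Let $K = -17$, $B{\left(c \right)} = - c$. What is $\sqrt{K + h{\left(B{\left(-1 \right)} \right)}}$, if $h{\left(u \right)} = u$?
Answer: $4 i \approx 4.0 i$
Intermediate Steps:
$\sqrt{K + h{\left(B{\left(-1 \right)} \right)}} = \sqrt{-17 - -1} = \sqrt{-17 + 1} = \sqrt{-16} = 4 i$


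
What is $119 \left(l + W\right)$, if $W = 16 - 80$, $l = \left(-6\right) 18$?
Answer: $-20468$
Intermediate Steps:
$l = -108$
$W = -64$ ($W = 16 - 80 = -64$)
$119 \left(l + W\right) = 119 \left(-108 - 64\right) = 119 \left(-172\right) = -20468$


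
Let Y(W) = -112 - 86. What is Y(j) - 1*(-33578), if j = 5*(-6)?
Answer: 33380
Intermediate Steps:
j = -30
Y(W) = -198
Y(j) - 1*(-33578) = -198 - 1*(-33578) = -198 + 33578 = 33380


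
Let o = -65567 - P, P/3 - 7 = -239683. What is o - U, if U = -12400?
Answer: 665861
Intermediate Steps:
P = -719028 (P = 21 + 3*(-239683) = 21 - 719049 = -719028)
o = 653461 (o = -65567 - 1*(-719028) = -65567 + 719028 = 653461)
o - U = 653461 - 1*(-12400) = 653461 + 12400 = 665861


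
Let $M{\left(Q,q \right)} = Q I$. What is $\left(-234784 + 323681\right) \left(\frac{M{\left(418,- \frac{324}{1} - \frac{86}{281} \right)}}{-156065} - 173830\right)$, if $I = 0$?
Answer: $-15452965510$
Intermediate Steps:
$M{\left(Q,q \right)} = 0$ ($M{\left(Q,q \right)} = Q 0 = 0$)
$\left(-234784 + 323681\right) \left(\frac{M{\left(418,- \frac{324}{1} - \frac{86}{281} \right)}}{-156065} - 173830\right) = \left(-234784 + 323681\right) \left(\frac{0}{-156065} - 173830\right) = 88897 \left(0 \left(- \frac{1}{156065}\right) - 173830\right) = 88897 \left(0 - 173830\right) = 88897 \left(-173830\right) = -15452965510$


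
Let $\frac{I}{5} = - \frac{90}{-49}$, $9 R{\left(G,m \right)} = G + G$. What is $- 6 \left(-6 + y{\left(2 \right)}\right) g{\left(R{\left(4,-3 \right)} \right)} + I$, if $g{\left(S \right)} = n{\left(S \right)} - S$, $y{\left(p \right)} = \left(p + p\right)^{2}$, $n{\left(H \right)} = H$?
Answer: $\frac{450}{49} \approx 9.1837$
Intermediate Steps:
$y{\left(p \right)} = 4 p^{2}$ ($y{\left(p \right)} = \left(2 p\right)^{2} = 4 p^{2}$)
$R{\left(G,m \right)} = \frac{2 G}{9}$ ($R{\left(G,m \right)} = \frac{G + G}{9} = \frac{2 G}{9}$)
$g{\left(S \right)} = 0$ ($g{\left(S \right)} = S - S = 0$)
$I = \frac{450}{49}$ ($I = 5 \left(- \frac{90}{-49}\right) = 5 \left(\left(-90\right) \left(- \frac{1}{49}\right)\right) = 5 \cdot \frac{90}{49} = \frac{450}{49} \approx 9.1837$)
$- 6 \left(-6 + y{\left(2 \right)}\right) g{\left(R{\left(4,-3 \right)} \right)} + I = - 6 \left(-6 + 4 \cdot 2^{2}\right) 0 + \frac{450}{49} = - 6 \left(-6 + 4 \cdot 4\right) 0 + \frac{450}{49} = - 6 \left(-6 + 16\right) 0 + \frac{450}{49} = \left(-6\right) 10 \cdot 0 + \frac{450}{49} = \left(-60\right) 0 + \frac{450}{49} = 0 + \frac{450}{49} = \frac{450}{49}$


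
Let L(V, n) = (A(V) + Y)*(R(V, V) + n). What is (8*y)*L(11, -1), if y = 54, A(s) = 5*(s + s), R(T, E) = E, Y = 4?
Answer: 492480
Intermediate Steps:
A(s) = 10*s (A(s) = 5*(2*s) = 10*s)
L(V, n) = (4 + 10*V)*(V + n) (L(V, n) = (10*V + 4)*(V + n) = (4 + 10*V)*(V + n))
(8*y)*L(11, -1) = (8*54)*(4*11 + 4*(-1) + 10*11**2 + 10*11*(-1)) = 432*(44 - 4 + 10*121 - 110) = 432*(44 - 4 + 1210 - 110) = 432*1140 = 492480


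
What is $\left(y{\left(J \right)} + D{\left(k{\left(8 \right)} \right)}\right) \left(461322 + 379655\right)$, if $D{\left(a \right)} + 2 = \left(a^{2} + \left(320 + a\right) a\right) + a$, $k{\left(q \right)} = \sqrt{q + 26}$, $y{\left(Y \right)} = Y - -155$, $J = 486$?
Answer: $594570739 + 269953617 \sqrt{34} \approx 2.1687 \cdot 10^{9}$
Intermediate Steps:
$y{\left(Y \right)} = 155 + Y$ ($y{\left(Y \right)} = Y + 155 = 155 + Y$)
$k{\left(q \right)} = \sqrt{26 + q}$
$D{\left(a \right)} = -2 + a + a^{2} + a \left(320 + a\right)$ ($D{\left(a \right)} = -2 + \left(\left(a^{2} + \left(320 + a\right) a\right) + a\right) = -2 + \left(\left(a^{2} + a \left(320 + a\right)\right) + a\right) = -2 + \left(a + a^{2} + a \left(320 + a\right)\right) = -2 + a + a^{2} + a \left(320 + a\right)$)
$\left(y{\left(J \right)} + D{\left(k{\left(8 \right)} \right)}\right) \left(461322 + 379655\right) = \left(\left(155 + 486\right) + \left(-2 + 2 \left(\sqrt{26 + 8}\right)^{2} + 321 \sqrt{26 + 8}\right)\right) \left(461322 + 379655\right) = \left(641 + \left(-2 + 2 \left(\sqrt{34}\right)^{2} + 321 \sqrt{34}\right)\right) 840977 = \left(641 + \left(-2 + 2 \cdot 34 + 321 \sqrt{34}\right)\right) 840977 = \left(641 + \left(-2 + 68 + 321 \sqrt{34}\right)\right) 840977 = \left(641 + \left(66 + 321 \sqrt{34}\right)\right) 840977 = \left(707 + 321 \sqrt{34}\right) 840977 = 594570739 + 269953617 \sqrt{34}$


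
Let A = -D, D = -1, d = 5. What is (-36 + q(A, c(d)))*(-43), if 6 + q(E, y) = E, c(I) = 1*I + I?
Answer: 1763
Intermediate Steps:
A = 1 (A = -1*(-1) = 1)
c(I) = 2*I (c(I) = I + I = 2*I)
q(E, y) = -6 + E
(-36 + q(A, c(d)))*(-43) = (-36 + (-6 + 1))*(-43) = (-36 - 5)*(-43) = -41*(-43) = 1763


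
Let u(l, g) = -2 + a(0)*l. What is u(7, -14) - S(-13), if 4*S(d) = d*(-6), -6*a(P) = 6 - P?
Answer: -57/2 ≈ -28.500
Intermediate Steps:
a(P) = -1 + P/6 (a(P) = -(6 - P)/6 = -1 + P/6)
u(l, g) = -2 - l (u(l, g) = -2 + (-1 + (⅙)*0)*l = -2 + (-1 + 0)*l = -2 - l)
S(d) = -3*d/2 (S(d) = (d*(-6))/4 = (-6*d)/4 = -3*d/2)
u(7, -14) - S(-13) = (-2 - 1*7) - (-3)*(-13)/2 = (-2 - 7) - 1*39/2 = -9 - 39/2 = -57/2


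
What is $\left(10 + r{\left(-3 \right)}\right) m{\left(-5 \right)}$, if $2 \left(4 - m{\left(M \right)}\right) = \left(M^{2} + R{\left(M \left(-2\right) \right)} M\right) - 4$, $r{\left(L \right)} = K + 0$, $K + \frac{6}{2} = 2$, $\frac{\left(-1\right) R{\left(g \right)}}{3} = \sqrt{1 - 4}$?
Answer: $- \frac{117}{2} - \frac{135 i \sqrt{3}}{2} \approx -58.5 - 116.91 i$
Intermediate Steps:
$R{\left(g \right)} = - 3 i \sqrt{3}$ ($R{\left(g \right)} = - 3 \sqrt{1 - 4} = - 3 \sqrt{-3} = - 3 i \sqrt{3}$)
$K = -1$ ($K = -3 + 2 = -1$)
$r{\left(L \right)} = -1$ ($r{\left(L \right)} = -1 + 0 = -1$)
$m{\left(M \right)} = 6 - \frac{M^{2}}{2} + \frac{3 i M \sqrt{3}}{2}$ ($m{\left(M \right)} = 4 - \frac{\left(M^{2} + - 3 i \sqrt{3} M\right) - 4}{2} = 4 - \frac{\left(M^{2} - 3 i M \sqrt{3}\right) - 4}{2} = 4 - \frac{-4 + M^{2} - 3 i M \sqrt{3}}{2} = 4 + \left(2 - \frac{M^{2}}{2} + \frac{3 i M \sqrt{3}}{2}\right) = 6 - \frac{M^{2}}{2} + \frac{3 i M \sqrt{3}}{2}$)
$\left(10 + r{\left(-3 \right)}\right) m{\left(-5 \right)} = \left(10 - 1\right) \left(6 - \frac{\left(-5\right)^{2}}{2} + \frac{3}{2} i \left(-5\right) \sqrt{3}\right) = 9 \left(6 - \frac{25}{2} - \frac{15 i \sqrt{3}}{2}\right) = 9 \left(- \frac{13}{2} - \frac{15 i \sqrt{3}}{2}\right) = - \frac{117}{2} - \frac{135 i \sqrt{3}}{2}$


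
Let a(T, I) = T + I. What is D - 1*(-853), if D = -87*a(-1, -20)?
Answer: 2680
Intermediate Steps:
a(T, I) = I + T
D = 1827 (D = -87*(-20 - 1) = -87*(-21) = 1827)
D - 1*(-853) = 1827 - 1*(-853) = 1827 + 853 = 2680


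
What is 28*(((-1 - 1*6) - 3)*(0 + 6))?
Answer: -1680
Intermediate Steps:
28*(((-1 - 1*6) - 3)*(0 + 6)) = 28*(((-1 - 6) - 3)*6) = 28*((-7 - 3)*6) = 28*(-10*6) = 28*(-60) = -1680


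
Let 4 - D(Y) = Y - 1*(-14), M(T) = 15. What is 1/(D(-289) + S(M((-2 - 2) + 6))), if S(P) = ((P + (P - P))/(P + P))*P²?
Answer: 2/783 ≈ 0.0025543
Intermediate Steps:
S(P) = P²/2 (S(P) = ((P + 0)/((2*P)))*P² = (P*(1/(2*P)))*P² = P²/2)
D(Y) = -10 - Y (D(Y) = 4 - (Y - 1*(-14)) = 4 - (Y + 14) = 4 - (14 + Y) = 4 + (-14 - Y) = -10 - Y)
1/(D(-289) + S(M((-2 - 2) + 6))) = 1/((-10 - 1*(-289)) + (½)*15²) = 1/((-10 + 289) + (½)*225) = 1/(279 + 225/2) = 1/(783/2) = 2/783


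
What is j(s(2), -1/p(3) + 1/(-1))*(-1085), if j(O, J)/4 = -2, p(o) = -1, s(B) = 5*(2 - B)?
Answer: 8680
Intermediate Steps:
s(B) = 10 - 5*B
j(O, J) = -8 (j(O, J) = 4*(-2) = -8)
j(s(2), -1/p(3) + 1/(-1))*(-1085) = -8*(-1085) = 8680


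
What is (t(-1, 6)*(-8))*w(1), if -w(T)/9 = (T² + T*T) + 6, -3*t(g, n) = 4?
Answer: -768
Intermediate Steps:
t(g, n) = -4/3 (t(g, n) = -⅓*4 = -4/3)
w(T) = -54 - 18*T² (w(T) = -9*((T² + T*T) + 6) = -9*((T² + T²) + 6) = -9*(2*T² + 6) = -9*(6 + 2*T²) = -54 - 18*T²)
(t(-1, 6)*(-8))*w(1) = (-4/3*(-8))*(-54 - 18*1²) = 32*(-54 - 18*1)/3 = 32*(-54 - 18)/3 = (32/3)*(-72) = -768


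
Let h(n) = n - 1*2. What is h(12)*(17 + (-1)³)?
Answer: 160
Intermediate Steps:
h(n) = -2 + n (h(n) = n - 2 = -2 + n)
h(12)*(17 + (-1)³) = (-2 + 12)*(17 + (-1)³) = 10*(17 - 1) = 10*16 = 160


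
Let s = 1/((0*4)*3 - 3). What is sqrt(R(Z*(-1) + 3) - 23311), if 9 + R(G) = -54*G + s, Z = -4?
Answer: I*sqrt(213285)/3 ≈ 153.94*I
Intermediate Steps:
s = -1/3 (s = 1/(0*3 - 3) = 1/(0 - 3) = 1/(-3) = -1/3 ≈ -0.33333)
R(G) = -28/3 - 54*G (R(G) = -9 + (-54*G - 1/3) = -9 + (-1/3 - 54*G) = -28/3 - 54*G)
sqrt(R(Z*(-1) + 3) - 23311) = sqrt((-28/3 - 54*(-4*(-1) + 3)) - 23311) = sqrt((-28/3 - 54*(4 + 3)) - 23311) = sqrt((-28/3 - 54*7) - 23311) = sqrt((-28/3 - 378) - 23311) = sqrt(-1162/3 - 23311) = sqrt(-71095/3) = I*sqrt(213285)/3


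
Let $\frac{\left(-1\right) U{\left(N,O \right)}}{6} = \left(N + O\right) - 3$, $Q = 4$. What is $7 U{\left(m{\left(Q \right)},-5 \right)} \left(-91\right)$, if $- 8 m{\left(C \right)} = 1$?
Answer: $- \frac{124215}{4} \approx -31054.0$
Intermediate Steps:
$m{\left(C \right)} = - \frac{1}{8}$ ($m{\left(C \right)} = \left(- \frac{1}{8}\right) 1 = - \frac{1}{8}$)
$U{\left(N,O \right)} = 18 - 6 N - 6 O$ ($U{\left(N,O \right)} = - 6 \left(\left(N + O\right) - 3\right) = - 6 \left(-3 + N + O\right) = 18 - 6 N - 6 O$)
$7 U{\left(m{\left(Q \right)},-5 \right)} \left(-91\right) = 7 \left(18 - - \frac{3}{4} - -30\right) \left(-91\right) = 7 \left(18 + \frac{3}{4} + 30\right) \left(-91\right) = 7 \cdot \frac{195}{4} \left(-91\right) = \frac{1365}{4} \left(-91\right) = - \frac{124215}{4}$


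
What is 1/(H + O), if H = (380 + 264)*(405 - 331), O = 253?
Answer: 1/47909 ≈ 2.0873e-5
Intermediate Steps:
H = 47656 (H = 644*74 = 47656)
1/(H + O) = 1/(47656 + 253) = 1/47909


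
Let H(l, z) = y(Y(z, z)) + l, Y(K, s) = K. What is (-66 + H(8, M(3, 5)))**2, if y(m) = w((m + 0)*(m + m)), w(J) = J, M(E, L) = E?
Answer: 1600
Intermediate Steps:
y(m) = 2*m**2 (y(m) = (m + 0)*(m + m) = m*(2*m) = 2*m**2)
H(l, z) = l + 2*z**2 (H(l, z) = 2*z**2 + l = l + 2*z**2)
(-66 + H(8, M(3, 5)))**2 = (-66 + (8 + 2*3**2))**2 = (-66 + (8 + 2*9))**2 = (-66 + (8 + 18))**2 = (-66 + 26)**2 = (-40)**2 = 1600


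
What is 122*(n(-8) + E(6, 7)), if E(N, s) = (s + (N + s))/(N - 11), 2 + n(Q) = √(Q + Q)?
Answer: -732 + 488*I ≈ -732.0 + 488.0*I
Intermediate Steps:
n(Q) = -2 + √2*√Q (n(Q) = -2 + √(Q + Q) = -2 + √(2*Q) = -2 + √2*√Q)
E(N, s) = (N + 2*s)/(-11 + N)
122*(n(-8) + E(6, 7)) = 122*((-2 + √2*√(-8)) + (6 + 2*7)/(-11 + 6)) = 122*((-2 + √2*(2*I*√2)) + (6 + 14)/(-5)) = 122*((-2 + 4*I) - ⅕*20) = 122*((-2 + 4*I) - 4) = 122*(-6 + 4*I) = -732 + 488*I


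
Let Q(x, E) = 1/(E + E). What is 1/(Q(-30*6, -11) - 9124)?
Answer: -22/200729 ≈ -0.00010960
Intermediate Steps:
Q(x, E) = 1/(2*E)
1/(Q(-30*6, -11) - 9124) = 1/((1/2)/(-11) - 9124) = 1/((1/2)*(-1/11) - 9124) = 1/(-1/22 - 9124) = 1/(-200729/22) = -22/200729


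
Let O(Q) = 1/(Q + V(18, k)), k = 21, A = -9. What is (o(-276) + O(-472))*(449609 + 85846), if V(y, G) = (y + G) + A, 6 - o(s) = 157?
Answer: -35737873065/442 ≈ -8.0855e+7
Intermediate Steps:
o(s) = -151 (o(s) = 6 - 1*157 = 6 - 157 = -151)
V(y, G) = -9 + G + y (V(y, G) = (y + G) - 9 = (G + y) - 9 = -9 + G + y)
O(Q) = 1/(30 + Q) (O(Q) = 1/(Q + (-9 + 21 + 18)) = 1/(Q + 30) = 1/(30 + Q))
(o(-276) + O(-472))*(449609 + 85846) = (-151 + 1/(30 - 472))*(449609 + 85846) = (-151 + 1/(-442))*535455 = (-151 - 1/442)*535455 = -66743/442*535455 = -35737873065/442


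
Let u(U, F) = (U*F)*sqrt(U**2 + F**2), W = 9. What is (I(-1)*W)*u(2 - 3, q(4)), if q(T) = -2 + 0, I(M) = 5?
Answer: 90*sqrt(5) ≈ 201.25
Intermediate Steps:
q(T) = -2
u(U, F) = F*U*sqrt(F**2 + U**2) (u(U, F) = (F*U)*sqrt(F**2 + U**2) = F*U*sqrt(F**2 + U**2))
(I(-1)*W)*u(2 - 3, q(4)) = (5*9)*(-2*(2 - 3)*sqrt((-2)**2 + (2 - 3)**2)) = 45*(-2*(-1)*sqrt(4 + (-1)**2)) = 45*(-2*(-1)*sqrt(4 + 1)) = 45*(-2*(-1)*sqrt(5)) = 45*(2*sqrt(5)) = 90*sqrt(5)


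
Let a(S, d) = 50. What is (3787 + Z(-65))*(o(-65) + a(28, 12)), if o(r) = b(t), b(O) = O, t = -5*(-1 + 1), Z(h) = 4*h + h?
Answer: 173100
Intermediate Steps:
Z(h) = 5*h
t = 0 (t = -5*0 = 0)
o(r) = 0
(3787 + Z(-65))*(o(-65) + a(28, 12)) = (3787 + 5*(-65))*(0 + 50) = (3787 - 325)*50 = 3462*50 = 173100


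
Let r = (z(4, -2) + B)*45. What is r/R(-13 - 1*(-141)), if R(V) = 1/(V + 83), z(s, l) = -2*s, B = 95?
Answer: 826065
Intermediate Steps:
R(V) = 1/(83 + V)
r = 3915 (r = (-2*4 + 95)*45 = (-8 + 95)*45 = 87*45 = 3915)
r/R(-13 - 1*(-141)) = 3915/(1/(83 + (-13 - 1*(-141)))) = 3915/(1/(83 + (-13 + 141))) = 3915/(1/(83 + 128)) = 3915/(1/211) = 3915*211 = 826065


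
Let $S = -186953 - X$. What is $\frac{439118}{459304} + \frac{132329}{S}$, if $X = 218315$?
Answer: $\frac{7323827163}{11633825842} \approx 0.62953$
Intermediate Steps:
$S = -405268$ ($S = -186953 - 218315 = -405268$)
$\frac{439118}{459304} + \frac{132329}{S} = \frac{439118}{459304} + \frac{132329}{-405268} = 439118 \cdot \frac{1}{459304} + 132329 \left(- \frac{1}{405268}\right) = \frac{219559}{229652} - \frac{132329}{405268} = \frac{7323827163}{11633825842}$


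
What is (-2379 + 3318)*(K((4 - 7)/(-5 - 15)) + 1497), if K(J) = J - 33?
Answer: 27496737/20 ≈ 1.3748e+6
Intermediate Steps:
K(J) = -33 + J
(-2379 + 3318)*(K((4 - 7)/(-5 - 15)) + 1497) = (-2379 + 3318)*((-33 + (4 - 7)/(-5 - 15)) + 1497) = 939*((-33 - 3/(-20)) + 1497) = 939*((-33 - 3*(-1/20)) + 1497) = 939*((-33 + 3/20) + 1497) = 939*(-657/20 + 1497) = 939*(29283/20) = 27496737/20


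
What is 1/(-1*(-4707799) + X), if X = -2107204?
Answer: 1/2600595 ≈ 3.8453e-7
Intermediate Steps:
1/(-1*(-4707799) + X) = 1/(-1*(-4707799) - 2107204) = 1/(4707799 - 2107204) = 1/2600595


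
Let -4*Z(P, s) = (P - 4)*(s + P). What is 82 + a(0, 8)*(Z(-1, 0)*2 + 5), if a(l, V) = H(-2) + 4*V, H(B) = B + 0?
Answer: 157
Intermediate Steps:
H(B) = B
Z(P, s) = -(-4 + P)*(P + s)/4 (Z(P, s) = -(P - 4)*(s + P)/4 = -(-4 + P)*(P + s)/4)
a(l, V) = -2 + 4*V
82 + a(0, 8)*(Z(-1, 0)*2 + 5) = 82 + (-2 + 4*8)*((-1 + 0 - 1/4*(-1)**2 - 1/4*(-1)*0)*2 + 5) = 82 + (-2 + 32)*((-1 + 0 - 1/4*1 + 0)*2 + 5) = 82 + 30*((-1 + 0 - 1/4 + 0)*2 + 5) = 82 + 30*(-5/4*2 + 5) = 82 + 30*(-5/2 + 5) = 82 + 30*(5/2) = 82 + 75 = 157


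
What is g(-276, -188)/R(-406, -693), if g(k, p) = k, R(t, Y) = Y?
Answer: 92/231 ≈ 0.39827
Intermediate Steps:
g(-276, -188)/R(-406, -693) = -276/(-693) = -276*(-1/693) = 92/231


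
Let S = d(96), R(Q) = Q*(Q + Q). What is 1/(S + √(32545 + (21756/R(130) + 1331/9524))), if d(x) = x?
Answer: -3862934400/938764822093 + 130*√3118173134817833/938764822093 ≈ 0.0036179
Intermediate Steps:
R(Q) = 2*Q² (R(Q) = Q*(2*Q) = 2*Q²)
S = 96
1/(S + √(32545 + (21756/R(130) + 1331/9524))) = 1/(96 + √(32545 + (21756/((2*130²)) + 1331/9524))) = 1/(96 + √(32545 + (21756/((2*16900)) + 1331*(1/9524)))) = 1/(96 + √(32545 + (21756/33800 + 1331/9524))) = 1/(96 + √(32545 + (21756*(1/33800) + 1331/9524))) = 1/(96 + √(32545 + (5439/8450 + 1331/9524))) = 1/(96 + √(32545 + 31523993/40238900)) = 1/(96 + √(1309606524493/40238900)) = 1/(96 + √3118173134817833/309530)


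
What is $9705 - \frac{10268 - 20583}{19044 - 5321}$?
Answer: $\frac{133192030}{13723} \approx 9705.8$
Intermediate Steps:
$9705 - \frac{10268 - 20583}{19044 - 5321} = 9705 - - \frac{10315}{13723} = 9705 + \frac{10315}{13723} = \frac{133192030}{13723}$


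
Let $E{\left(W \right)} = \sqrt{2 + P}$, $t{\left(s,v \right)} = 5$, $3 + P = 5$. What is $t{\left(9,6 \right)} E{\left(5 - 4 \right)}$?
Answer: $10$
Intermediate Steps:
$P = 2$ ($P = -3 + 5 = 2$)
$E{\left(W \right)} = 2$ ($E{\left(W \right)} = \sqrt{2 + 2} = \sqrt{4} = 2$)
$t{\left(9,6 \right)} E{\left(5 - 4 \right)} = 5 \cdot 2 = 10$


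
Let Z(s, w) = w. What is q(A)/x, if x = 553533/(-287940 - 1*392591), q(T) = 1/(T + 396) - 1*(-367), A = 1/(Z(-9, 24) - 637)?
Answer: -20209221430874/44789491717 ≈ -451.20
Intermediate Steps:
A = -1/613 (A = 1/(24 - 637) = 1/(-613) = -1/613 ≈ -0.0016313)
q(T) = 367 + 1/(396 + T) (q(T) = 1/(396 + T) + 367 = 367 + 1/(396 + T))
x = -553533/680531 (x = 553533/(-287940 - 392591) = 553533/(-680531) = 553533*(-1/680531) = -553533/680531 ≈ -0.81338)
q(A)/x = ((145333 + 367*(-1/613))/(396 - 1/613))/(-553533/680531) = ((145333 - 367/613)/(242747/613))*(-680531/553533) = ((613/242747)*(89088762/613))*(-680531/553533) = (89088762/242747)*(-680531/553533) = -20209221430874/44789491717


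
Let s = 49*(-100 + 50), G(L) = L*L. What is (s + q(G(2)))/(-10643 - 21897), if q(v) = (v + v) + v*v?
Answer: 1213/16270 ≈ 0.074554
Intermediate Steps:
G(L) = L²
s = -2450 (s = 49*(-50) = -2450)
q(v) = v² + 2*v (q(v) = 2*v + v² = v² + 2*v)
(s + q(G(2)))/(-10643 - 21897) = (-2450 + 2²*(2 + 2²))/(-10643 - 21897) = (-2450 + 4*(2 + 4))/(-32540) = (-2450 + 4*6)*(-1/32540) = (-2450 + 24)*(-1/32540) = -2426*(-1/32540) = 1213/16270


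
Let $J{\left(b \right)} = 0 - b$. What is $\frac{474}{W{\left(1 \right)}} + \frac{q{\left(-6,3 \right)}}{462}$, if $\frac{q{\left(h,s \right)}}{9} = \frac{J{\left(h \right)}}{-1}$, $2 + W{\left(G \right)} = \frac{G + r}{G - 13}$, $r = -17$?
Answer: $- \frac{54756}{77} \approx -711.12$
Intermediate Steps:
$J{\left(b \right)} = - b$
$W{\left(G \right)} = -2 + \frac{-17 + G}{-13 + G}$ ($W{\left(G \right)} = -2 + \frac{G - 17}{G - 13} = -2 + \frac{-17 + G}{-13 + G}$)
$q{\left(h,s \right)} = 9 h$ ($q{\left(h,s \right)} = 9 \frac{\left(-1\right) h}{-1} = 9 - h \left(-1\right) = 9 h$)
$\frac{474}{W{\left(1 \right)}} + \frac{q{\left(-6,3 \right)}}{462} = \frac{474}{\frac{1}{-13 + 1} \left(9 - 1\right)} + \frac{9 \left(-6\right)}{462} = \frac{474}{\frac{1}{-12} \left(9 - 1\right)} - \frac{9}{77} = \frac{474}{\left(- \frac{1}{12}\right) 8} - \frac{9}{77} = \frac{474}{- \frac{2}{3}} - \frac{9}{77} = 474 \left(- \frac{3}{2}\right) - \frac{9}{77} = -711 - \frac{9}{77} = - \frac{54756}{77}$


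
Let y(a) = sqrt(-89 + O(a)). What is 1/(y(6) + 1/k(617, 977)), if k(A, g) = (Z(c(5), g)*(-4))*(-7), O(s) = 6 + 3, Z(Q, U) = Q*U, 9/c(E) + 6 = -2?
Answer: -61551/151541024042 - 3788525601*I*sqrt(5)/75770512021 ≈ -4.0617e-7 - 0.1118*I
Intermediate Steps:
c(E) = -9/8 (c(E) = 9/(-6 - 2) = 9/(-8) = 9*(-1/8) = -9/8)
O(s) = 9
k(A, g) = -63*g/2 (k(A, g) = (-9*g/8*(-4))*(-7) = (9*g/2)*(-7) = -63*g/2)
y(a) = 4*I*sqrt(5) (y(a) = sqrt(-89 + 9) = sqrt(-80) = 4*I*sqrt(5))
1/(y(6) + 1/k(617, 977)) = 1/(4*I*sqrt(5) + 1/(-63/2*977)) = 1/(4*I*sqrt(5) + 1/(-61551/2)) = 1/(4*I*sqrt(5) - 2/61551) = 1/(-2/61551 + 4*I*sqrt(5))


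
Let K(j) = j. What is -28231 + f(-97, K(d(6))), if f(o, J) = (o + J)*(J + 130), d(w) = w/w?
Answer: -40807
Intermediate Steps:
d(w) = 1
f(o, J) = (130 + J)*(J + o) (f(o, J) = (J + o)*(130 + J) = (130 + J)*(J + o))
-28231 + f(-97, K(d(6))) = -28231 + (1² + 130*1 + 130*(-97) + 1*(-97)) = -28231 + (1 + 130 - 12610 - 97) = -28231 - 12576 = -40807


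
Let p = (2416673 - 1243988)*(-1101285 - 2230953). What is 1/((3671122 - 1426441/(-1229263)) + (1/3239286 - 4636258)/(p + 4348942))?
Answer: 15560050539168718784567184/57122861911408603242341786242517 ≈ 2.7240e-7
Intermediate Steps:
p = -3907665519030 (p = 1172685*(-3332238) = -3907665519030)
1/((3671122 - 1426441/(-1229263)) + (1/3239286 - 4636258)/(p + 4348942)) = 1/((3671122 - 1426441/(-1229263)) + (1/3239286 - 4636258)/(-3907665519030 + 4348942)) = 1/((3671122 - 1426441*(-1)/1229263) + (1/3239286 - 4636258)/(-3907661170088)) = 1/((3671122 - 1*(-1426441/1229263)) - 15018165631787/3239286*(-1/3907661170088)) = 1/((3671122 + 1426441/1229263) + 15018165631787/12658032121009677168) = 1/(4512775869527/1229263 + 15018165631787/12658032121009677168) = 1/(57122861911408603242341786242517/15560050539168718784567184) = 15560050539168718784567184/57122861911408603242341786242517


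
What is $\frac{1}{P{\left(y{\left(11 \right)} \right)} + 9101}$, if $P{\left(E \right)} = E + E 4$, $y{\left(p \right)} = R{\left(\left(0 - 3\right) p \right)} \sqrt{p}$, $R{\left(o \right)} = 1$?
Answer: $\frac{9101}{82827926} - \frac{5 \sqrt{11}}{82827926} \approx 0.00010968$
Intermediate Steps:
$y{\left(p \right)} = \sqrt{p}$ ($y{\left(p \right)} = 1 \sqrt{p} = \sqrt{p}$)
$P{\left(E \right)} = 5 E$ ($P{\left(E \right)} = E + 4 E = 5 E$)
$\frac{1}{P{\left(y{\left(11 \right)} \right)} + 9101} = \frac{1}{5 \sqrt{11} + 9101} = \frac{1}{9101 + 5 \sqrt{11}}$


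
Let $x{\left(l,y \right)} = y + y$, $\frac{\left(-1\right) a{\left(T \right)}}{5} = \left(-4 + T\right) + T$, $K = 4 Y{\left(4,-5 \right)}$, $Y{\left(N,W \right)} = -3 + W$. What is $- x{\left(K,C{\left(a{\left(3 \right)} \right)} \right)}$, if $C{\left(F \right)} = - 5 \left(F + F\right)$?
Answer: $-200$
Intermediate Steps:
$K = -32$ ($K = 4 \left(-3 - 5\right) = 4 \left(-8\right) = -32$)
$a{\left(T \right)} = 20 - 10 T$ ($a{\left(T \right)} = - 5 \left(\left(-4 + T\right) + T\right) = - 5 \left(-4 + 2 T\right) = 20 - 10 T$)
$C{\left(F \right)} = - 10 F$ ($C{\left(F \right)} = - 5 \cdot 2 F = - 10 F$)
$x{\left(l,y \right)} = 2 y$
$- x{\left(K,C{\left(a{\left(3 \right)} \right)} \right)} = - 2 \left(- 10 \left(20 - 30\right)\right) = - 2 \left(\left(-10\right) \left(-10\right)\right) = - 2 \cdot 100 = \left(-1\right) 200 = -200$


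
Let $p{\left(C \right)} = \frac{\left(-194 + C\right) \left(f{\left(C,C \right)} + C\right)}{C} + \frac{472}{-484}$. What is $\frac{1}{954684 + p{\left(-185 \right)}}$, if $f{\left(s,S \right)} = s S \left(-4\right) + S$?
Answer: $\frac{121}{81489268} \approx 1.4849 \cdot 10^{-6}$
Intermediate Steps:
$f{\left(s,S \right)} = S - 4 S s$ ($f{\left(s,S \right)} = S s \left(-4\right) + S = - 4 S s + S = S - 4 S s$)
$p{\left(C \right)} = - \frac{118}{121} + \frac{\left(-194 + C\right) \left(C + C \left(1 - 4 C\right)\right)}{C}$ ($p{\left(C \right)} = \frac{\left(-194 + C\right) \left(C \left(1 - 4 C\right) + C\right)}{C} + \frac{472}{-484} = \frac{\left(-194 + C\right) \left(C + C \left(1 - 4 C\right)\right)}{C} + 472 \left(- \frac{1}{484}\right) = \frac{\left(-194 + C\right) \left(C + C \left(1 - 4 C\right)\right)}{C} - \frac{118}{121} = - \frac{118}{121} + \frac{\left(-194 + C\right) \left(C + C \left(1 - 4 C\right)\right)}{C}$)
$\frac{1}{954684 + p{\left(-185 \right)}} = \frac{1}{954684 - \left(\frac{17462596}{121} + 136900\right)} = \frac{1}{954684 - \frac{34027496}{121}} = \frac{1}{\frac{81489268}{121}} = \frac{121}{81489268}$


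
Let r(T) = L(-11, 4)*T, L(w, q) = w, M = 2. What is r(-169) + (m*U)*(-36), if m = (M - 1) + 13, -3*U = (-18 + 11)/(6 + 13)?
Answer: 34145/19 ≈ 1797.1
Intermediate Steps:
U = 7/57 (U = -(-18 + 11)/(3*(6 + 13)) = -(-7)/(3*19) = -⅓*(-7/19) = 7/57 ≈ 0.12281)
r(T) = -11*T
m = 14 (m = (2 - 1) + 13 = 1 + 13 = 14)
r(-169) + (m*U)*(-36) = -11*(-169) + (14*(7/57))*(-36) = 1859 + (98/57)*(-36) = 1859 - 1176/19 = 34145/19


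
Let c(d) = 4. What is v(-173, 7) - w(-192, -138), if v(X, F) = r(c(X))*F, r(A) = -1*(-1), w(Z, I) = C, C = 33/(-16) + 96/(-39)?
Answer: 2397/208 ≈ 11.524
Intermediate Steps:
C = -941/208 (C = 33*(-1/16) + 96*(-1/39) = -33/16 - 32/13 = -941/208 ≈ -4.5240)
w(Z, I) = -941/208
r(A) = 1
v(X, F) = F (v(X, F) = 1*F = F)
v(-173, 7) - w(-192, -138) = 7 - 1*(-941/208) = 7 + 941/208 = 2397/208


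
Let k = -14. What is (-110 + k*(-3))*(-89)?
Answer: 6052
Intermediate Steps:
(-110 + k*(-3))*(-89) = (-110 - 14*(-3))*(-89) = (-110 + 42)*(-89) = -68*(-89) = 6052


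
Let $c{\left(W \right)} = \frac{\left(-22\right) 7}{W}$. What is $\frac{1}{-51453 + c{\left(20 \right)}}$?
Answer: $- \frac{10}{514607} \approx -1.9432 \cdot 10^{-5}$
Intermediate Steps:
$c{\left(W \right)} = - \frac{154}{W}$
$\frac{1}{-51453 + c{\left(20 \right)}} = \frac{1}{-51453 - \frac{154}{20}} = \frac{1}{-51453 - \frac{77}{10}} = \frac{1}{- \frac{514607}{10}} = - \frac{10}{514607}$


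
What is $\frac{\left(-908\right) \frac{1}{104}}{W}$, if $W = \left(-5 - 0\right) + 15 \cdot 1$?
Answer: $- \frac{227}{260} \approx -0.87308$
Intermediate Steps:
$W = 10$ ($W = \left(-5 + 0\right) + 15 = -5 + 15 = 10$)
$\frac{\left(-908\right) \frac{1}{104}}{W} = \frac{\left(-908\right) \frac{1}{104}}{10} = \left(-908\right) \frac{1}{104} \cdot \frac{1}{10} = \left(- \frac{227}{26}\right) \frac{1}{10} = - \frac{227}{260}$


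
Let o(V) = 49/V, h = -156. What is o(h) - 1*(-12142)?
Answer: 1894103/156 ≈ 12142.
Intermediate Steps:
o(h) - 1*(-12142) = 49/(-156) - 1*(-12142) = 49*(-1/156) + 12142 = -49/156 + 12142 = 1894103/156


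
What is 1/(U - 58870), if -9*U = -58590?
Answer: -1/52360 ≈ -1.9099e-5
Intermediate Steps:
U = 6510 (U = -⅑*(-58590) = 6510)
1/(U - 58870) = 1/(6510 - 58870) = 1/(-52360) = -1/52360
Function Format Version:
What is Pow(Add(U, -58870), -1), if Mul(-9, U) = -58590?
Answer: Rational(-1, 52360) ≈ -1.9099e-5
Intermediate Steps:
U = 6510 (U = Mul(Rational(-1, 9), -58590) = 6510)
Pow(Add(U, -58870), -1) = Pow(Add(6510, -58870), -1) = Pow(-52360, -1) = Rational(-1, 52360)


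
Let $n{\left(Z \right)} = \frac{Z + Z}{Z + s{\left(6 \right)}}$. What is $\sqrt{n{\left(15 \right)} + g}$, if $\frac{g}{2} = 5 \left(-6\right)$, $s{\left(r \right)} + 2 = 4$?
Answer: $\frac{3 i \sqrt{1870}}{17} \approx 7.6312 i$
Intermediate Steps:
$s{\left(r \right)} = 2$ ($s{\left(r \right)} = -2 + 4 = 2$)
$g = -60$ ($g = 2 \cdot 5 \left(-6\right) = 2 \left(-30\right) = -60$)
$n{\left(Z \right)} = \frac{2 Z}{2 + Z}$ ($n{\left(Z \right)} = \frac{Z + Z}{Z + 2} = \frac{2 Z}{2 + Z}$)
$\sqrt{n{\left(15 \right)} + g} = \sqrt{2 \cdot 15 \frac{1}{2 + 15} - 60} = \sqrt{2 \cdot 15 \cdot \frac{1}{17} - 60} = \sqrt{\frac{30}{17} - 60} = \sqrt{- \frac{990}{17}} = \frac{3 i \sqrt{1870}}{17}$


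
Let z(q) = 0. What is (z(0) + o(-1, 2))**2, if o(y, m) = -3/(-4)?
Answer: 9/16 ≈ 0.56250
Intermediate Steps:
o(y, m) = 3/4 (o(y, m) = -3*(-1/4) = 3/4)
(z(0) + o(-1, 2))**2 = (0 + 3/4)**2 = (3/4)**2 = 9/16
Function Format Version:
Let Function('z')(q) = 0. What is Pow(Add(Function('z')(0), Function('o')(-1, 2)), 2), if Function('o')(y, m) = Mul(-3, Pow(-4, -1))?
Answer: Rational(9, 16) ≈ 0.56250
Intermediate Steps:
Function('o')(y, m) = Rational(3, 4) (Function('o')(y, m) = Mul(-3, Rational(-1, 4)) = Rational(3, 4))
Pow(Add(Function('z')(0), Function('o')(-1, 2)), 2) = Pow(Add(0, Rational(3, 4)), 2) = Pow(Rational(3, 4), 2) = Rational(9, 16)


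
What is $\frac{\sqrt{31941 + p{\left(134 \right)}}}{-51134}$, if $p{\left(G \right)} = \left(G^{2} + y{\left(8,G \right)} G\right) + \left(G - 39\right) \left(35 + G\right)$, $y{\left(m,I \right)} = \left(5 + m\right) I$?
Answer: $- \frac{\sqrt{74845}}{25567} \approx -0.0107$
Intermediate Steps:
$y{\left(m,I \right)} = I \left(5 + m\right)$
$p{\left(G \right)} = 14 G^{2} + \left(-39 + G\right) \left(35 + G\right)$ ($p{\left(G \right)} = \left(G^{2} + G \left(5 + 8\right) G\right) + \left(G - 39\right) \left(35 + G\right) = \left(G^{2} + G 13 G\right) + \left(-39 + G\right) \left(35 + G\right) = \left(G^{2} + 13 G G\right) + \left(-39 + G\right) \left(35 + G\right) = \left(G^{2} + 13 G^{2}\right) + \left(-39 + G\right) \left(35 + G\right) = 14 G^{2} + \left(-39 + G\right) \left(35 + G\right)$)
$\frac{\sqrt{31941 + p{\left(134 \right)}}}{-51134} = \frac{\sqrt{31941 - \left(1901 - 269340\right)}}{-51134} = \sqrt{31941 - -267439} \left(- \frac{1}{51134}\right) = \sqrt{31941 + 267439} \left(- \frac{1}{51134}\right) = \sqrt{299380} \left(- \frac{1}{51134}\right) = 2 \sqrt{74845} \left(- \frac{1}{51134}\right) = - \frac{\sqrt{74845}}{25567}$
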